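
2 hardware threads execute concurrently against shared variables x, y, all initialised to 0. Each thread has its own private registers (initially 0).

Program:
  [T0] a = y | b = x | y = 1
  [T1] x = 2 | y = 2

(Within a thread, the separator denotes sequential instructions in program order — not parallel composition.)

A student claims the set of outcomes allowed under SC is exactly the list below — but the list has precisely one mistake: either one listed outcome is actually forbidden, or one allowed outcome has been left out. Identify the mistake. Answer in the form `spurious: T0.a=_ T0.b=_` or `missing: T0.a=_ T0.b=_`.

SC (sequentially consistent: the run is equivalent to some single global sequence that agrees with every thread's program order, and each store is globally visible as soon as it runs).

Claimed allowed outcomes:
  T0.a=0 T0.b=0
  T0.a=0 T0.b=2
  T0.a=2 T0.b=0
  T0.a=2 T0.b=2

spurious: T0.a=2 T0.b=0

outcome vector order: (T0.a,T0.b)
[SC] allowed = {(0,0), (0,2), (2,2)}
claimed∖SC = {(2,0)}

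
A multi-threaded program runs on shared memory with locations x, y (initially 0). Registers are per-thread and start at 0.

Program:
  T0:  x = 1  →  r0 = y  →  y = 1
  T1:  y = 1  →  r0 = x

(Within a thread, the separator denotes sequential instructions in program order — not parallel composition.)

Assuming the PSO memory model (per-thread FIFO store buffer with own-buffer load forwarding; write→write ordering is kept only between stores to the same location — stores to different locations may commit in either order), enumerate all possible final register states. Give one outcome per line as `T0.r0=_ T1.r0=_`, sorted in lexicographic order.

T0.r0=0 T1.r0=0
T0.r0=0 T1.r0=1
T0.r0=1 T1.r0=0
T0.r0=1 T1.r0=1

outcome vector order: (T0.r0,T1.r0)
|PSO outcomes| = 4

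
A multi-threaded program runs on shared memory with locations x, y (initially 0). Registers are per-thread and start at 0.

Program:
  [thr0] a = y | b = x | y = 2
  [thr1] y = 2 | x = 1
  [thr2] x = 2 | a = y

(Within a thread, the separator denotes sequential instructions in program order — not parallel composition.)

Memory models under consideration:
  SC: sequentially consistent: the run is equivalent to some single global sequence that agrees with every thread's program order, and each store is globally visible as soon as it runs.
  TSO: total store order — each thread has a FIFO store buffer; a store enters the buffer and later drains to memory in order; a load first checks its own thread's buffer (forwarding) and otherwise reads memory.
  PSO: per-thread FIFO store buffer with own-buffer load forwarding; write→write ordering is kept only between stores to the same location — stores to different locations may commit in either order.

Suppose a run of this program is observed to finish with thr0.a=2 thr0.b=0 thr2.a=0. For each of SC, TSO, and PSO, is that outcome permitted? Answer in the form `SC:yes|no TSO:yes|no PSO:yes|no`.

SC:no TSO:yes PSO:yes

outcome vector order: (thr0.a,thr0.b,thr2.a)
[SC] allowed = {000, 002, 010, 012, 020, 022, 202, 210, 212, 220, 222}
[TSO] allowed = {000, 002, 010, 012, 020, 022, 200, 202, 210, 212, 220, 222}
[PSO] allowed = {000, 002, 010, 012, 020, 022, 200, 202, 210, 212, 220, 222}
target 200 ∈ {TSO,PSO}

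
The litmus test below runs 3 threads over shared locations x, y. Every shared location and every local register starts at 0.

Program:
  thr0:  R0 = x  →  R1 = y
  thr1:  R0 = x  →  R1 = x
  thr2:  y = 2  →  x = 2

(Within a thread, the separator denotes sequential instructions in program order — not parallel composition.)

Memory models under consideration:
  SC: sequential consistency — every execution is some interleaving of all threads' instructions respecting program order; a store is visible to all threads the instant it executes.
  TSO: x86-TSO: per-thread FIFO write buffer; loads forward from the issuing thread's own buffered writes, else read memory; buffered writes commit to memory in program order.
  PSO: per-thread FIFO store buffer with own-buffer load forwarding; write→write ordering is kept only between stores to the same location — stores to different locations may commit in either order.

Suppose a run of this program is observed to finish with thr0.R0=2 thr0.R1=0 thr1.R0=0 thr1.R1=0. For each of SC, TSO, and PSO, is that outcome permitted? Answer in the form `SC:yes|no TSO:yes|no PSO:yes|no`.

outcome vector order: (thr0.R0,thr0.R1,thr1.R0,thr1.R1)
[SC] allowed = {0000; 0002; 0022; 0200; 0202; 0222; 2200; 2202; 2222}
[TSO] allowed = {0000; 0002; 0022; 0200; 0202; 0222; 2200; 2202; 2222}
[PSO] allowed = {0000; 0002; 0022; 0200; 0202; 0222; 2000; 2002; 2022; 2200; 2202; 2222}
target 2000 ∈ {PSO}

SC:no TSO:no PSO:yes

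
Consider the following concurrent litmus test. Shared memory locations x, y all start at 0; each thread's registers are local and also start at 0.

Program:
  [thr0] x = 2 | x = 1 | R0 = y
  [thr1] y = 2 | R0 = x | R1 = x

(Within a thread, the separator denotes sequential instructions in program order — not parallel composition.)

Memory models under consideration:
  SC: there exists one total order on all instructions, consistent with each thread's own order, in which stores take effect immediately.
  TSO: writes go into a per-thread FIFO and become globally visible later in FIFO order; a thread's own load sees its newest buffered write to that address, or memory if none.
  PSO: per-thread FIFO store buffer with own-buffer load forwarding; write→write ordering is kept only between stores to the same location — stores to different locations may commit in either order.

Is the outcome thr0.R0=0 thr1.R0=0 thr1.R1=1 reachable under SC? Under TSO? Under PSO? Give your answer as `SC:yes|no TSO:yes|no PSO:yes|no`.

outcome vector order: (thr0.R0,thr1.R0,thr1.R1)
SC: 7 outcomes — {(0,1,1), (2,0,0), (2,0,1), (2,0,2), (2,1,1), (2,2,1), (2,2,2)}
TSO: 12 outcomes — {(0,0,0), (0,0,1), (0,0,2), (0,1,1), (0,2,1), (0,2,2), (2,0,0), (2,0,1), (2,0,2), (2,1,1), (2,2,1), (2,2,2)}
PSO: 12 outcomes — {(0,0,0), (0,0,1), (0,0,2), (0,1,1), (0,2,1), (0,2,2), (2,0,0), (2,0,1), (2,0,2), (2,1,1), (2,2,1), (2,2,2)}
target (0,0,1) ∈ {TSO,PSO}

SC:no TSO:yes PSO:yes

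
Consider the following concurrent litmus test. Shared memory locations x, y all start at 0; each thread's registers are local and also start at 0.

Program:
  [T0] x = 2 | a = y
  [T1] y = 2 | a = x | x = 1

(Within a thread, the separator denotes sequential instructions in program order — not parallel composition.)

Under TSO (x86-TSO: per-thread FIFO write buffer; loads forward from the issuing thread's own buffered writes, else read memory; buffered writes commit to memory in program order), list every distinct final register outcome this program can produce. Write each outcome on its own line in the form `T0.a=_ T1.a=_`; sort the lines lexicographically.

T0.a=0 T1.a=0
T0.a=0 T1.a=2
T0.a=2 T1.a=0
T0.a=2 T1.a=2

outcome vector order: (T0.a,T1.a)
|TSO outcomes| = 4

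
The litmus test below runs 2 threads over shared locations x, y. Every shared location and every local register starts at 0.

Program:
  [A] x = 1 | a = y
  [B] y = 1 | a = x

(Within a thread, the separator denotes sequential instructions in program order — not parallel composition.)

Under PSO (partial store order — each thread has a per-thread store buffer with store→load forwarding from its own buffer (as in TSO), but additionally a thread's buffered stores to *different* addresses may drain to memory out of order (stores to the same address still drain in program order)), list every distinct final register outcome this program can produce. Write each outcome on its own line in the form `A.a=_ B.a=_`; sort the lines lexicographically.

outcome vector order: (A.a,B.a)
|PSO outcomes| = 4

A.a=0 B.a=0
A.a=0 B.a=1
A.a=1 B.a=0
A.a=1 B.a=1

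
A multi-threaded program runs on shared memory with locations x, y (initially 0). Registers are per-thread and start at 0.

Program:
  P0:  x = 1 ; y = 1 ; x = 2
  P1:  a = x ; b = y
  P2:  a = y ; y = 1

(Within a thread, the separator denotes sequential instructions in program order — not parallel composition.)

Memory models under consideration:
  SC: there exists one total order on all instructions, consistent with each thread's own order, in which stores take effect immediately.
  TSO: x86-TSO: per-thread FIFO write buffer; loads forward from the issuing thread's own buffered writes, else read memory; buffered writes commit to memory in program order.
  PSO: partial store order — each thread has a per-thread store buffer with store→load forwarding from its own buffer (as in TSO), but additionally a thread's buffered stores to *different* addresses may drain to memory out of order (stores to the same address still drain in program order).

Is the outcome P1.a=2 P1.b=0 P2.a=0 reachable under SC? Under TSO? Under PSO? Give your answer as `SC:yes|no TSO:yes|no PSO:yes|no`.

SC:no TSO:no PSO:yes

outcome vector order: (P1.a,P1.b,P2.a)
under SC → 000 001 010 011 100 101 110 111 210 211
under TSO → 000 001 010 011 100 101 110 111 210 211
under PSO → 000 001 010 011 100 101 110 111 200 201 210 211
target 200 ∈ {PSO}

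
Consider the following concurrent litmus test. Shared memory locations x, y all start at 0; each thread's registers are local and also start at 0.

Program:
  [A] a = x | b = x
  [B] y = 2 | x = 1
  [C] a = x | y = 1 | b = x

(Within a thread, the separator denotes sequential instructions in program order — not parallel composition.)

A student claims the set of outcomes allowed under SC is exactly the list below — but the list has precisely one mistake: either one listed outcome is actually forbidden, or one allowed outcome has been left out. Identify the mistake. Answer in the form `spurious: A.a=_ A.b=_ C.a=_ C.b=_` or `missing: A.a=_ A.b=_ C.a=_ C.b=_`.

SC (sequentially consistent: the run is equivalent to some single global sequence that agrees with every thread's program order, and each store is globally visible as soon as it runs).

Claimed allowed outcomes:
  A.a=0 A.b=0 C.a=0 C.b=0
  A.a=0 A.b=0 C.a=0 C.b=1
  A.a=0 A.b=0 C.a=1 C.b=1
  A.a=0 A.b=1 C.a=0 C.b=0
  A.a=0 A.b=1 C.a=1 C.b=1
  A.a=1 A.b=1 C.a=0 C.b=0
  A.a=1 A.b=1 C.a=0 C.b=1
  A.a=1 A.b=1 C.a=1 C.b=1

missing: A.a=0 A.b=1 C.a=0 C.b=1

outcome vector order: (A.a,A.b,C.a,C.b)
[SC] allowed = {(0,0,0,0) (0,0,0,1) (0,0,1,1) (0,1,0,0) (0,1,0,1) (0,1,1,1) (1,1,0,0) (1,1,0,1) (1,1,1,1)}
SC∖claimed = {(0,1,0,1)}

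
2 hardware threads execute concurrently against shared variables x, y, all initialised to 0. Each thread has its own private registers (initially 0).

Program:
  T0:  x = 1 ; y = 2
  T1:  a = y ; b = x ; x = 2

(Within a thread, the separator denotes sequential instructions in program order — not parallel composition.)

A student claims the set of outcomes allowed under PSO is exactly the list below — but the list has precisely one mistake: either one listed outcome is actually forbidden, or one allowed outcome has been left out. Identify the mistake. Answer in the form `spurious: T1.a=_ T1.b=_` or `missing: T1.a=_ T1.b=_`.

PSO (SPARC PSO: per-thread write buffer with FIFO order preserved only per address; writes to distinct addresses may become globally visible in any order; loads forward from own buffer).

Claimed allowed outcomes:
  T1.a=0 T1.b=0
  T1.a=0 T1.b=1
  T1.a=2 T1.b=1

missing: T1.a=2 T1.b=0

outcome vector order: (T1.a,T1.b)
under PSO → (0,0); (0,1); (2,0); (2,1)
PSO∖claimed = {(2,0)}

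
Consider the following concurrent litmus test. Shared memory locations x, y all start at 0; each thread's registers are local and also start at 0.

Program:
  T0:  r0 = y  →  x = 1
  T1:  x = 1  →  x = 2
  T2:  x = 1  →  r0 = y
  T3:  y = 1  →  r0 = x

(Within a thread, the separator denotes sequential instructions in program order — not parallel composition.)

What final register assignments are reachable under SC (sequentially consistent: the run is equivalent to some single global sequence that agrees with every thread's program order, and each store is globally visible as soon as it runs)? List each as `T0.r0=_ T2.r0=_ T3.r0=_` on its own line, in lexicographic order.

T0.r0=0 T2.r0=0 T3.r0=1
T0.r0=0 T2.r0=0 T3.r0=2
T0.r0=0 T2.r0=1 T3.r0=0
T0.r0=0 T2.r0=1 T3.r0=1
T0.r0=0 T2.r0=1 T3.r0=2
T0.r0=1 T2.r0=0 T3.r0=1
T0.r0=1 T2.r0=0 T3.r0=2
T0.r0=1 T2.r0=1 T3.r0=0
T0.r0=1 T2.r0=1 T3.r0=1
T0.r0=1 T2.r0=1 T3.r0=2

outcome vector order: (T0.r0,T2.r0,T3.r0)
|SC outcomes| = 10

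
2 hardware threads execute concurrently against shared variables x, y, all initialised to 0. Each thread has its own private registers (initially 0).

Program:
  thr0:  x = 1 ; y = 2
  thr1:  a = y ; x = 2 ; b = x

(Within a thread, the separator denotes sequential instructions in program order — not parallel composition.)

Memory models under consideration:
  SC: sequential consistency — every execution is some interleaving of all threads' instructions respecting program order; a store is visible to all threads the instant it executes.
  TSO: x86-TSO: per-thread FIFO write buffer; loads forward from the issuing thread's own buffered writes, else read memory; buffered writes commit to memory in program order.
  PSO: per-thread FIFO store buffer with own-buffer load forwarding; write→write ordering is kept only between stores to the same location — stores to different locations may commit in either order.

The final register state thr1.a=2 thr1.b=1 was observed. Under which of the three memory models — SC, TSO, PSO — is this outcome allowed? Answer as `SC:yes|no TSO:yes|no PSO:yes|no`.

SC:no TSO:no PSO:yes

outcome vector order: (thr1.a,thr1.b)
under SC → 0/1 0/2 2/2
under TSO → 0/1 0/2 2/2
under PSO → 0/1 0/2 2/1 2/2
target 2/1 ∈ {PSO}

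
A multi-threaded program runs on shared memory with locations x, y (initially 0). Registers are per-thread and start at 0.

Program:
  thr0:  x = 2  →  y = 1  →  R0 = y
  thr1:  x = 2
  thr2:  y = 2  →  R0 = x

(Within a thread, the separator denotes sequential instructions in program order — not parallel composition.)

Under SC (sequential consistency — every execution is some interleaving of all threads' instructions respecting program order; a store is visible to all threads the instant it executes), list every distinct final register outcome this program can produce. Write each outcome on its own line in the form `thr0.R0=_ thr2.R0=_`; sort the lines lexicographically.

outcome vector order: (thr0.R0,thr2.R0)
|SC outcomes| = 3

thr0.R0=1 thr2.R0=0
thr0.R0=1 thr2.R0=2
thr0.R0=2 thr2.R0=2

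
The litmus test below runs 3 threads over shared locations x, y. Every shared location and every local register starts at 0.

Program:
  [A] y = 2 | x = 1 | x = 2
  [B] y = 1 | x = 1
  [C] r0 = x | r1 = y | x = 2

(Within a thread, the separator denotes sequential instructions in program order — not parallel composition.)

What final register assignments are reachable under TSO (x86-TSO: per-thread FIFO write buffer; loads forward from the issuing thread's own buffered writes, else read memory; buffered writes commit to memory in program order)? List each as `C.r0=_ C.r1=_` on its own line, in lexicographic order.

C.r0=0 C.r1=0
C.r0=0 C.r1=1
C.r0=0 C.r1=2
C.r0=1 C.r1=1
C.r0=1 C.r1=2
C.r0=2 C.r1=1
C.r0=2 C.r1=2

outcome vector order: (C.r0,C.r1)
|TSO outcomes| = 7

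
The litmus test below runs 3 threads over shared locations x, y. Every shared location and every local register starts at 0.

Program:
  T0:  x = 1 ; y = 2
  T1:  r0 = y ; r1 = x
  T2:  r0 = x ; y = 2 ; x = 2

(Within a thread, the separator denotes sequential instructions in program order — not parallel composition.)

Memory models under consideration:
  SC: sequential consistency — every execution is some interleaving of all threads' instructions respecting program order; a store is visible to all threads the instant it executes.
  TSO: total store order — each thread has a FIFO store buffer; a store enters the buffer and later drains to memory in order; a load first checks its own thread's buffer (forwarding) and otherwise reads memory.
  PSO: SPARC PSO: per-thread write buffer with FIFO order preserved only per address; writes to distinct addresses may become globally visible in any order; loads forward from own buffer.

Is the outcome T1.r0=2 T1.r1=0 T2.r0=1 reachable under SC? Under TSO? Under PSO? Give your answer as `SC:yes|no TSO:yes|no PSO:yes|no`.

outcome vector order: (T1.r0,T1.r1,T2.r0)
SC: 11 outcomes — {0/0/0; 0/0/1; 0/1/0; 0/1/1; 0/2/0; 0/2/1; 2/0/0; 2/1/0; 2/1/1; 2/2/0; 2/2/1}
TSO: 11 outcomes — {0/0/0; 0/0/1; 0/1/0; 0/1/1; 0/2/0; 0/2/1; 2/0/0; 2/1/0; 2/1/1; 2/2/0; 2/2/1}
PSO: 12 outcomes — {0/0/0; 0/0/1; 0/1/0; 0/1/1; 0/2/0; 0/2/1; 2/0/0; 2/0/1; 2/1/0; 2/1/1; 2/2/0; 2/2/1}
target 2/0/1 ∈ {PSO}

SC:no TSO:no PSO:yes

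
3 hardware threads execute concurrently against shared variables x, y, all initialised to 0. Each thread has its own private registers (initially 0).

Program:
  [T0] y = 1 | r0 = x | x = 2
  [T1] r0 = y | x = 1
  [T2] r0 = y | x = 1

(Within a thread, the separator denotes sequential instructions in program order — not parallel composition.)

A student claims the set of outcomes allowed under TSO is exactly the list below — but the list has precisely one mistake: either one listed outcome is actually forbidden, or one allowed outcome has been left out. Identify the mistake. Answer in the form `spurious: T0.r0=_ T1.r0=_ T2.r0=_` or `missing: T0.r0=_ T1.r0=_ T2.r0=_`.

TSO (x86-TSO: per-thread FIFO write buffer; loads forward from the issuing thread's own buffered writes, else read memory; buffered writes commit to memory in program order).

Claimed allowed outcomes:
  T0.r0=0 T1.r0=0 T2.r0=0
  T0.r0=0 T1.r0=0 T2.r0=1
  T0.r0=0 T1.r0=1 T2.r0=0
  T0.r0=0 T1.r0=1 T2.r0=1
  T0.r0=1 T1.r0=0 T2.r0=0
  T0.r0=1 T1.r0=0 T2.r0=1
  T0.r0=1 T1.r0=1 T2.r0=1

missing: T0.r0=1 T1.r0=1 T2.r0=0

outcome vector order: (T0.r0,T1.r0,T2.r0)
TSO (8): 000; 001; 010; 011; 100; 101; 110; 111
TSO∖claimed = {110}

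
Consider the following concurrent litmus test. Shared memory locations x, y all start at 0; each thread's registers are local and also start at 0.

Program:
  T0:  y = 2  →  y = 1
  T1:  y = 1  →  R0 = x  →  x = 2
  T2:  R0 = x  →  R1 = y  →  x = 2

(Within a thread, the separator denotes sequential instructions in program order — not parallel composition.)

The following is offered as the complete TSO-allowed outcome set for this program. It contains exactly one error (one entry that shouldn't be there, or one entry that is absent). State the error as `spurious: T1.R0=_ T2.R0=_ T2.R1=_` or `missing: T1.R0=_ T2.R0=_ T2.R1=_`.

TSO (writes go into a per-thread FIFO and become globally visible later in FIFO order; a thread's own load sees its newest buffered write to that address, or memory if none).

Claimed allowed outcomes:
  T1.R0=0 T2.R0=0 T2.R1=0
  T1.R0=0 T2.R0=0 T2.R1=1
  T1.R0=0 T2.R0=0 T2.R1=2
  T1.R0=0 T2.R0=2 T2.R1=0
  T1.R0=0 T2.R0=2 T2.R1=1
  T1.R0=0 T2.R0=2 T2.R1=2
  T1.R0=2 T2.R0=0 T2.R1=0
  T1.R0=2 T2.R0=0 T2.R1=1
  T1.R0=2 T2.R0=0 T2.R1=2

outcome vector order: (T1.R0,T2.R0,T2.R1)
under TSO → <0 0 0>, <0 0 1>, <0 0 2>, <0 2 1>, <0 2 2>, <2 0 0>, <2 0 1>, <2 0 2>
claimed∖TSO = {<0 2 0>}

spurious: T1.R0=0 T2.R0=2 T2.R1=0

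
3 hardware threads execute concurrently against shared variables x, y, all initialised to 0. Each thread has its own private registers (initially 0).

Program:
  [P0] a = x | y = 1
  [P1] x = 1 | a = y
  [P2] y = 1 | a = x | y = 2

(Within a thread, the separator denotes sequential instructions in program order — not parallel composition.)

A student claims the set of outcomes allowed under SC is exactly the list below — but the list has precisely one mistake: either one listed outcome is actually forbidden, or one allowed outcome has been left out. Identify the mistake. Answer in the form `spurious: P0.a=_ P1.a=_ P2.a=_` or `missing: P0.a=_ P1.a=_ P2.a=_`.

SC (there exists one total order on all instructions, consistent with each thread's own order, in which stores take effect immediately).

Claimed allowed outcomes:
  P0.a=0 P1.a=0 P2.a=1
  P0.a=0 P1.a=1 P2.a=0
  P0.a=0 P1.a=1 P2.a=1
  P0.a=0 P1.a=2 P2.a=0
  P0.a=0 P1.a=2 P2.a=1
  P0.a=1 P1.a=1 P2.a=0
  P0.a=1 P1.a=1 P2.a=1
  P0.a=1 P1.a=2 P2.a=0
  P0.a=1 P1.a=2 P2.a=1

outcome vector order: (P0.a,P1.a,P2.a)
under SC → 001, 010, 011, 020, 021, 101, 110, 111, 120, 121
SC∖claimed = {101}

missing: P0.a=1 P1.a=0 P2.a=1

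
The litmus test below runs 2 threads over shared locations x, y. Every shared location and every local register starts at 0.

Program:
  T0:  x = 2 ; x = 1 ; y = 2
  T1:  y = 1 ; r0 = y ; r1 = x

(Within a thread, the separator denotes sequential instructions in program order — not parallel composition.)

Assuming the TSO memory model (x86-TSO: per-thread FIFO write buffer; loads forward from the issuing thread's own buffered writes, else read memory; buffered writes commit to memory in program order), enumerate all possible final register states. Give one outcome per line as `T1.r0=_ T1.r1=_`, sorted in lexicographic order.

T1.r0=1 T1.r1=0
T1.r0=1 T1.r1=1
T1.r0=1 T1.r1=2
T1.r0=2 T1.r1=1

outcome vector order: (T1.r0,T1.r1)
|TSO outcomes| = 4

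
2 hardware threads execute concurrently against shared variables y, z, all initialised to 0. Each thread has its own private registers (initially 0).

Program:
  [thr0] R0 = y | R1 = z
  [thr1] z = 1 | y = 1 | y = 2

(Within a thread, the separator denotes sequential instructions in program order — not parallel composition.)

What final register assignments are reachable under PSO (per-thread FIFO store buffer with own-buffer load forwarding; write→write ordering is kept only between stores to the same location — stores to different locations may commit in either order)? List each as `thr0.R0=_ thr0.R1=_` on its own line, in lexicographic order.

outcome vector order: (thr0.R0,thr0.R1)
|PSO outcomes| = 6

thr0.R0=0 thr0.R1=0
thr0.R0=0 thr0.R1=1
thr0.R0=1 thr0.R1=0
thr0.R0=1 thr0.R1=1
thr0.R0=2 thr0.R1=0
thr0.R0=2 thr0.R1=1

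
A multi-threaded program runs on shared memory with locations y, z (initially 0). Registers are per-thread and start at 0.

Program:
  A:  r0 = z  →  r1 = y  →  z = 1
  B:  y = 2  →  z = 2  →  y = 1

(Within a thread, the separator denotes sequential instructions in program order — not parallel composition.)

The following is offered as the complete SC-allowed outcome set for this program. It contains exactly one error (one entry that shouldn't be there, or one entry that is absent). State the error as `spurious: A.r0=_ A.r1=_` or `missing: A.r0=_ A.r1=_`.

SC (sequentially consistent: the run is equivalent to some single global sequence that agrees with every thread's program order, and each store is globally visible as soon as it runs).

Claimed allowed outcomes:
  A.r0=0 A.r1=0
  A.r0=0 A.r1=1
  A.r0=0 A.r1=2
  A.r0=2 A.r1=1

outcome vector order: (A.r0,A.r1)
[SC] allowed = {0/0 0/1 0/2 2/1 2/2}
SC∖claimed = {2/2}

missing: A.r0=2 A.r1=2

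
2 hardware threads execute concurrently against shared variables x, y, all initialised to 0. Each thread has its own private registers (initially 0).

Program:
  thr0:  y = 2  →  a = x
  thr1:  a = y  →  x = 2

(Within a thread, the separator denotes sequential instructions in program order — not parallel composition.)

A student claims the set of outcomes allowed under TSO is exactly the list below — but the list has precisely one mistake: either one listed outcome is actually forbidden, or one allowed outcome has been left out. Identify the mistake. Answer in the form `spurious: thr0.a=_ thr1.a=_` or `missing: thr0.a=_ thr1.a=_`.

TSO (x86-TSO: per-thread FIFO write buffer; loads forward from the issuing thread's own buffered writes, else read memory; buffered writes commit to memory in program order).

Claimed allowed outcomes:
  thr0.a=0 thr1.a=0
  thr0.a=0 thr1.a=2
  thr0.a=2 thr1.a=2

outcome vector order: (thr0.a,thr1.a)
TSO (4): 00; 02; 20; 22
TSO∖claimed = {20}

missing: thr0.a=2 thr1.a=0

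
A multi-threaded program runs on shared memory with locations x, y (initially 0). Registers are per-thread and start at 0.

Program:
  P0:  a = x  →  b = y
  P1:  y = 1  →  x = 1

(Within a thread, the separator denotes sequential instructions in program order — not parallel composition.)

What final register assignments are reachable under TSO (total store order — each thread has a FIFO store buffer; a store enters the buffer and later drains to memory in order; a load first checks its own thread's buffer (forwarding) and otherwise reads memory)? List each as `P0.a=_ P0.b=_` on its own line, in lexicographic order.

P0.a=0 P0.b=0
P0.a=0 P0.b=1
P0.a=1 P0.b=1

outcome vector order: (P0.a,P0.b)
|TSO outcomes| = 3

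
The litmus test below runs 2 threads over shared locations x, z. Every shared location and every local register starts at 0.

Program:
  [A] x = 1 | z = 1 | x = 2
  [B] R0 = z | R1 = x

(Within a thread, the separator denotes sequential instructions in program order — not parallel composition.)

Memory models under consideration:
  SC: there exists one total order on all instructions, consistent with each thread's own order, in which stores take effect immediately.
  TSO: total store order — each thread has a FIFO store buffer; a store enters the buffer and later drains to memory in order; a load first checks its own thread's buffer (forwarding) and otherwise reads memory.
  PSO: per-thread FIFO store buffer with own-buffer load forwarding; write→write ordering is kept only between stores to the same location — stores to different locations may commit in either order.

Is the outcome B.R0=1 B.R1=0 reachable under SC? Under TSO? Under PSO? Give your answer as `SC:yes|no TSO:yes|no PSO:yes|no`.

outcome vector order: (B.R0,B.R1)
SC (5): 0/0; 0/1; 0/2; 1/1; 1/2
TSO (5): 0/0; 0/1; 0/2; 1/1; 1/2
PSO (6): 0/0; 0/1; 0/2; 1/0; 1/1; 1/2
target 1/0 ∈ {PSO}

SC:no TSO:no PSO:yes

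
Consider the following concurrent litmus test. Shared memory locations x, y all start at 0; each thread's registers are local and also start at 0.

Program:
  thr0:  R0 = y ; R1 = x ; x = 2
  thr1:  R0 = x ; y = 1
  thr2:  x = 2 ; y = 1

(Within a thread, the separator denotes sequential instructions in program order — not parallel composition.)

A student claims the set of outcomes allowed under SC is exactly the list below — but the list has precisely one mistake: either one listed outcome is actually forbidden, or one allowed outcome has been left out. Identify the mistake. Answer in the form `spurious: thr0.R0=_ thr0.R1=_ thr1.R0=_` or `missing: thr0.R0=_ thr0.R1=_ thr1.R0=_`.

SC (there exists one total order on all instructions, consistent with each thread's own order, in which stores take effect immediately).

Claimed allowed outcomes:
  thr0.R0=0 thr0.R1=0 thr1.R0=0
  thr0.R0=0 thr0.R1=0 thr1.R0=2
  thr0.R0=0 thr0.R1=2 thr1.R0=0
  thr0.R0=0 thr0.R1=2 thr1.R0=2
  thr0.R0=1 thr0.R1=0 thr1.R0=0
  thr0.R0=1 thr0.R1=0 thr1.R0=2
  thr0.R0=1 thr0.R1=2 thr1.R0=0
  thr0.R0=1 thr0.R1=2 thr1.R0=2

outcome vector order: (thr0.R0,thr0.R1,thr1.R0)
[SC] allowed = {000; 002; 020; 022; 100; 120; 122}
claimed∖SC = {102}

spurious: thr0.R0=1 thr0.R1=0 thr1.R0=2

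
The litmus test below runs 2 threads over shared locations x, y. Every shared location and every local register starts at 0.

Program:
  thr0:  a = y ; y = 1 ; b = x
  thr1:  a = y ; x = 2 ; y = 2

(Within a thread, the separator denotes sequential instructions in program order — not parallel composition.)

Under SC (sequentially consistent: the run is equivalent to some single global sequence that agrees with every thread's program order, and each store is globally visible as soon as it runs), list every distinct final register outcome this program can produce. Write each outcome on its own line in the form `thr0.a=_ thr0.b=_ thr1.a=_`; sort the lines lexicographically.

thr0.a=0 thr0.b=0 thr1.a=0
thr0.a=0 thr0.b=0 thr1.a=1
thr0.a=0 thr0.b=2 thr1.a=0
thr0.a=0 thr0.b=2 thr1.a=1
thr0.a=2 thr0.b=2 thr1.a=0

outcome vector order: (thr0.a,thr0.b,thr1.a)
|SC outcomes| = 5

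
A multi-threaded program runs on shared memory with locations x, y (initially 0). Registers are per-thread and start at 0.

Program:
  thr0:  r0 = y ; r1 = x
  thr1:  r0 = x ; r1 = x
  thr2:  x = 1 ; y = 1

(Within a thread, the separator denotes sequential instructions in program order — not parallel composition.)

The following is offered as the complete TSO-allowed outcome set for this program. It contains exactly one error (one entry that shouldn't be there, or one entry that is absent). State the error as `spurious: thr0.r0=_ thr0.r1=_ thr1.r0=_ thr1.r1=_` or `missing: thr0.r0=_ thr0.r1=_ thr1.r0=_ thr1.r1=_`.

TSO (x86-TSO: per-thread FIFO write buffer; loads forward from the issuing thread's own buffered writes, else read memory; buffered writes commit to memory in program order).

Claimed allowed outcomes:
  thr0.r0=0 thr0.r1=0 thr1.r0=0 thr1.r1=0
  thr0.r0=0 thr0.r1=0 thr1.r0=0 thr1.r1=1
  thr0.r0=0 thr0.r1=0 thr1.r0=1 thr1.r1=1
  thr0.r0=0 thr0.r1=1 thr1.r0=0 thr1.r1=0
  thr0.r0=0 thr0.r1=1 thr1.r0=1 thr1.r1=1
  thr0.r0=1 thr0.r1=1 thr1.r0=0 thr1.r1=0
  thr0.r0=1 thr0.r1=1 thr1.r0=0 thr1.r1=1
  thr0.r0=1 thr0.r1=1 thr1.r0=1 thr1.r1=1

missing: thr0.r0=0 thr0.r1=1 thr1.r0=0 thr1.r1=1

outcome vector order: (thr0.r0,thr0.r1,thr1.r0,thr1.r1)
TSO: 9 outcomes — {<0 0 0 0>, <0 0 0 1>, <0 0 1 1>, <0 1 0 0>, <0 1 0 1>, <0 1 1 1>, <1 1 0 0>, <1 1 0 1>, <1 1 1 1>}
TSO∖claimed = {<0 1 0 1>}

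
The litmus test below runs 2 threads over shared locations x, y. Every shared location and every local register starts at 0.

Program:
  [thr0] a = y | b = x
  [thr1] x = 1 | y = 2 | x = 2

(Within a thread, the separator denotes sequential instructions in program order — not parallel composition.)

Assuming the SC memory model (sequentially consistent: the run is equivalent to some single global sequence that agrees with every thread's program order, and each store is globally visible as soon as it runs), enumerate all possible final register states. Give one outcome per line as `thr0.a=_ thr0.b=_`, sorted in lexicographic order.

outcome vector order: (thr0.a,thr0.b)
|SC outcomes| = 5

thr0.a=0 thr0.b=0
thr0.a=0 thr0.b=1
thr0.a=0 thr0.b=2
thr0.a=2 thr0.b=1
thr0.a=2 thr0.b=2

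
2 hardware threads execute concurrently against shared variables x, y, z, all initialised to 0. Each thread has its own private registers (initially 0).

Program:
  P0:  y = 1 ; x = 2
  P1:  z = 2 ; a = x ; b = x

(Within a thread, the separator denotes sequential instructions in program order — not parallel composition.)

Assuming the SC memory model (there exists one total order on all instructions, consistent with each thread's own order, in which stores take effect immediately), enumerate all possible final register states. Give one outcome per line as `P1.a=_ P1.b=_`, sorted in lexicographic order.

P1.a=0 P1.b=0
P1.a=0 P1.b=2
P1.a=2 P1.b=2

outcome vector order: (P1.a,P1.b)
|SC outcomes| = 3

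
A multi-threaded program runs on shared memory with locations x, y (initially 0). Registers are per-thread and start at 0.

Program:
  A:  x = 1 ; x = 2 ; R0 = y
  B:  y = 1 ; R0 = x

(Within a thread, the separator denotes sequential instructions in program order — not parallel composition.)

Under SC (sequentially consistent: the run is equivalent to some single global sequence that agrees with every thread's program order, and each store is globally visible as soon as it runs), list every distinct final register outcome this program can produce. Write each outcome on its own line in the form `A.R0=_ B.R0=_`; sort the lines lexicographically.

A.R0=0 B.R0=2
A.R0=1 B.R0=0
A.R0=1 B.R0=1
A.R0=1 B.R0=2

outcome vector order: (A.R0,B.R0)
|SC outcomes| = 4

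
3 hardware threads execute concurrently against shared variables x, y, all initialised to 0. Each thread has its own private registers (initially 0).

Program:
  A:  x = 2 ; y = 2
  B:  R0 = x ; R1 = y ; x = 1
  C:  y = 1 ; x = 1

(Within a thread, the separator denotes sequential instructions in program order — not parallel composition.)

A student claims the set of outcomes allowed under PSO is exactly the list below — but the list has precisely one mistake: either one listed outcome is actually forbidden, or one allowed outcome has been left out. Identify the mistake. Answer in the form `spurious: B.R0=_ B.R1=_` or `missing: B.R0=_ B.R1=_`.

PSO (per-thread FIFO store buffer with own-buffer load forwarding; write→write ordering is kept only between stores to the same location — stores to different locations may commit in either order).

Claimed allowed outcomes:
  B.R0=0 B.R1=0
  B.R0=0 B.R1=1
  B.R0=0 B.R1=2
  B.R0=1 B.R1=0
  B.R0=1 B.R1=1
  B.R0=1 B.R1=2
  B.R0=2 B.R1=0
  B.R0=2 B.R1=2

missing: B.R0=2 B.R1=1

outcome vector order: (B.R0,B.R1)
[PSO] allowed = {(0,0) (0,1) (0,2) (1,0) (1,1) (1,2) (2,0) (2,1) (2,2)}
PSO∖claimed = {(2,1)}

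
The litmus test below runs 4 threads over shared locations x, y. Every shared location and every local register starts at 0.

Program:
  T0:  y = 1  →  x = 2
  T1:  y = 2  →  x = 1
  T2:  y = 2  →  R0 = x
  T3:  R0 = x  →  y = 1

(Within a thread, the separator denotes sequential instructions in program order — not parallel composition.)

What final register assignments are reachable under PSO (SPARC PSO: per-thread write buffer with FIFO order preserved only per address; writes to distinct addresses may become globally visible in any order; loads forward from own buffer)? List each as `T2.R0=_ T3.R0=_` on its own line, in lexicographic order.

T2.R0=0 T3.R0=0
T2.R0=0 T3.R0=1
T2.R0=0 T3.R0=2
T2.R0=1 T3.R0=0
T2.R0=1 T3.R0=1
T2.R0=1 T3.R0=2
T2.R0=2 T3.R0=0
T2.R0=2 T3.R0=1
T2.R0=2 T3.R0=2

outcome vector order: (T2.R0,T3.R0)
|PSO outcomes| = 9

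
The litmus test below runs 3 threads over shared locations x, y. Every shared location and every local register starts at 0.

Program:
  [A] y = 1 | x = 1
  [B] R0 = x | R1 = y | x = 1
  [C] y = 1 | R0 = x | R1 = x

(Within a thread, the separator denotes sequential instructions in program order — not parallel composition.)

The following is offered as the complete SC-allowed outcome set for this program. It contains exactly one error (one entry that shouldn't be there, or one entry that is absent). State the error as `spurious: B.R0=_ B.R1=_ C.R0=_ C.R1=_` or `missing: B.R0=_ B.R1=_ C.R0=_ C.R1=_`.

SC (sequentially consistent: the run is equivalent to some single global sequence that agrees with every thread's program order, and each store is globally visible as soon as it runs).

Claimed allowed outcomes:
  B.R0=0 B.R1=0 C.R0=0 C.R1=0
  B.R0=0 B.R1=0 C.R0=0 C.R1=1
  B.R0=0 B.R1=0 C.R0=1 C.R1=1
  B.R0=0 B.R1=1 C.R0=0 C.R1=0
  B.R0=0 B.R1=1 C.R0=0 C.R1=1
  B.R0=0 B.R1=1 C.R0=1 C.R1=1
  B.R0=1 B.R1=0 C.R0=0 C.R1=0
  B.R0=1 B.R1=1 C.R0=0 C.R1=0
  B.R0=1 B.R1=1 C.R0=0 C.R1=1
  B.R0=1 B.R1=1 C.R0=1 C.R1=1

outcome vector order: (B.R0,B.R1,C.R0,C.R1)
SC: 9 outcomes — {(0,0,0,0); (0,0,0,1); (0,0,1,1); (0,1,0,0); (0,1,0,1); (0,1,1,1); (1,1,0,0); (1,1,0,1); (1,1,1,1)}
claimed∖SC = {(1,0,0,0)}

spurious: B.R0=1 B.R1=0 C.R0=0 C.R1=0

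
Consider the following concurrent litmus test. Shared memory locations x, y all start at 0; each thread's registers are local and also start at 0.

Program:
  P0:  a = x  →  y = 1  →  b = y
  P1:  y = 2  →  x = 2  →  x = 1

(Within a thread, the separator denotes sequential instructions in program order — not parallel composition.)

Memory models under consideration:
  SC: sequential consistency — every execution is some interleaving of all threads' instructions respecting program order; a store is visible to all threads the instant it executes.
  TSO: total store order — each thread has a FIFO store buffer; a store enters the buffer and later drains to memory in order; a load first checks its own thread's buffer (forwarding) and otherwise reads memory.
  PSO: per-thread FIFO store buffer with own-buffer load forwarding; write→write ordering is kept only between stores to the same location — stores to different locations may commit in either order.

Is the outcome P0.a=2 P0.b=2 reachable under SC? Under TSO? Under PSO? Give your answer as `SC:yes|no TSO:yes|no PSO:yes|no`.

outcome vector order: (P0.a,P0.b)
SC (4): (0,1), (0,2), (1,1), (2,1)
TSO (4): (0,1), (0,2), (1,1), (2,1)
PSO (6): (0,1), (0,2), (1,1), (1,2), (2,1), (2,2)
target (2,2) ∈ {PSO}

SC:no TSO:no PSO:yes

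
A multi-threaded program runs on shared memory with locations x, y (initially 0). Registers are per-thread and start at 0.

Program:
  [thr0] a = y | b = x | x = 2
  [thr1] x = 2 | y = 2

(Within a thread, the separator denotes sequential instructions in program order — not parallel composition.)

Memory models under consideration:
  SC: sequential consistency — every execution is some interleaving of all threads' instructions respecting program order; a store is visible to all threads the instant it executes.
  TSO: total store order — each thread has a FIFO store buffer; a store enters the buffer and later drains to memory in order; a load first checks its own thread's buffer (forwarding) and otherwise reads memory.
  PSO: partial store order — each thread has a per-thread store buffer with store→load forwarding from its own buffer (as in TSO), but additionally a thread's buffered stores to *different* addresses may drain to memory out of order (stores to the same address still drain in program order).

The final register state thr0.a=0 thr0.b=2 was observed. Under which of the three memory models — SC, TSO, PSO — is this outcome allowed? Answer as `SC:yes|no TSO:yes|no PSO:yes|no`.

SC:yes TSO:yes PSO:yes

outcome vector order: (thr0.a,thr0.b)
[SC] allowed = {<0 0> <0 2> <2 2>}
[TSO] allowed = {<0 0> <0 2> <2 2>}
[PSO] allowed = {<0 0> <0 2> <2 0> <2 2>}
target <0 2> ∈ {SC,TSO,PSO}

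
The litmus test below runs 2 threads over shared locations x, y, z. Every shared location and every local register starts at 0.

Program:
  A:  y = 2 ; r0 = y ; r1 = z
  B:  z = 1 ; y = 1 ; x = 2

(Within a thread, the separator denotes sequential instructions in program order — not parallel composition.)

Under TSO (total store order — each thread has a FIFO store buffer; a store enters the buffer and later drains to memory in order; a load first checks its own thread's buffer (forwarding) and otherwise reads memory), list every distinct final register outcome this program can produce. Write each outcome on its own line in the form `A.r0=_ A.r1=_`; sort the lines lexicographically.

outcome vector order: (A.r0,A.r1)
|TSO outcomes| = 3

A.r0=1 A.r1=1
A.r0=2 A.r1=0
A.r0=2 A.r1=1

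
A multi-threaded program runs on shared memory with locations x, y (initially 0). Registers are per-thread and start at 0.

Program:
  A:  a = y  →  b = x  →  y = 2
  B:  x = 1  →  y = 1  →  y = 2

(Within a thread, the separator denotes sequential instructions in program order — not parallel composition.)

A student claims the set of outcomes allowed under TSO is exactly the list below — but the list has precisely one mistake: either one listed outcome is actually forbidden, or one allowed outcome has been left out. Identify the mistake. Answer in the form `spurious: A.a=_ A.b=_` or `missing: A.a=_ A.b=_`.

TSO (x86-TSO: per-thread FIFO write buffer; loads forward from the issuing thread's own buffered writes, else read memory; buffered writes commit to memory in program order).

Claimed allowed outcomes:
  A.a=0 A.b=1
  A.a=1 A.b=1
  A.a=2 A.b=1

outcome vector order: (A.a,A.b)
[TSO] allowed = {<0 0>, <0 1>, <1 1>, <2 1>}
TSO∖claimed = {<0 0>}

missing: A.a=0 A.b=0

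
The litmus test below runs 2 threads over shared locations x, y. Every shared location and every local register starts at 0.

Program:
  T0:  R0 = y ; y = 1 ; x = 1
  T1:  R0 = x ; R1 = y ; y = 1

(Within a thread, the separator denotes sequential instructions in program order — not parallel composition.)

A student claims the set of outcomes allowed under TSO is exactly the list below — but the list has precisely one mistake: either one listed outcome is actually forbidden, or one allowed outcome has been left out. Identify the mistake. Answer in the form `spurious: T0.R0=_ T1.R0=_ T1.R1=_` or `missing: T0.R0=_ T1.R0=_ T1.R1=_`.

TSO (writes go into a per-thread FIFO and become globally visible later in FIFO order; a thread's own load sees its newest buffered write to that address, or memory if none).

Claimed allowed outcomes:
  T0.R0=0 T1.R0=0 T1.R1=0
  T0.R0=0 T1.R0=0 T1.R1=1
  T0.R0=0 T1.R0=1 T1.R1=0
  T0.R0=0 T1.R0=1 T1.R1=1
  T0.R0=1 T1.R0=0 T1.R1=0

spurious: T0.R0=0 T1.R0=1 T1.R1=0

outcome vector order: (T0.R0,T1.R0,T1.R1)
under TSO → <0 0 0> <0 0 1> <0 1 1> <1 0 0>
claimed∖TSO = {<0 1 0>}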